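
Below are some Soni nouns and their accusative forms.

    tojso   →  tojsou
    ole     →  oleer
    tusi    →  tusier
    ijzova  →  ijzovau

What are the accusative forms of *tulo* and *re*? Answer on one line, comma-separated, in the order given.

tulou, reer

The pattern is front/back vowel harmony: -er when the last vowel of the stem is a front vowel (*ole*, *tusi*); -u when the last vowel of the stem is a back vowel (*tojso*, *ijzova*).
Since the last vowel of *tulo* is /o/ (a back vowel), it takes -u, giving *tulou*.
*re* — last vowel /e/ (a front vowel) → -er → *reer*.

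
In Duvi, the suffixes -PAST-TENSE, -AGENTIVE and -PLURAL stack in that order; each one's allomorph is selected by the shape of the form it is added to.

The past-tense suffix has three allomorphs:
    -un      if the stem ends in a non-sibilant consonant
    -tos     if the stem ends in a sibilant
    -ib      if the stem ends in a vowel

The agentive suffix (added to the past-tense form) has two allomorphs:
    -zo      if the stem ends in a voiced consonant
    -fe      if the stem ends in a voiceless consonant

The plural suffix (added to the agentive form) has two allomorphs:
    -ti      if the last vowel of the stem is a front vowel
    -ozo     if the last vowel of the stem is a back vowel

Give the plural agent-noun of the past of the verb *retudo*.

The final sound of *retudo* is /o/, which is a vowel, so the past-tense suffix is -ib, giving *retudoib*.
The past-tense form *retudoib* — final consonant /b/ (voiced) → -zo → *retudoibzo*.
The agentive form *retudoibzo*: last vowel = /o/, a back vowel → -ozo → *retudoibzoozo*.

retudoibzoozo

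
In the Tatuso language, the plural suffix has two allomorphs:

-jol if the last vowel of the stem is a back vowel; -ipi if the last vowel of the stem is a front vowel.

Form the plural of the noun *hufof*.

*hufof* — last vowel /o/ (a back vowel) → -jol → *hufofjol*.

hufofjol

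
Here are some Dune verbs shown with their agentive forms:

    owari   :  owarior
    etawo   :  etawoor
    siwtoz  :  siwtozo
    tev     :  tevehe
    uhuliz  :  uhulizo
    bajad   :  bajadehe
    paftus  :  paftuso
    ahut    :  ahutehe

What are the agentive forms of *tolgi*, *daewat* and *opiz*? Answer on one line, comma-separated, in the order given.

The pattern is sibilance of the final sound: -o when the stem ends in a sibilant (*siwtoz*, *uhuliz*, *paftus*); -ehe when the stem ends in a non-sibilant consonant (*tev*, *bajad*, *ahut*); -or when the stem ends in a vowel (*owari*, *etawo*).
*tolgi*: final sound = /i/, a vowel → -or → *tolgior*.
The final sound of *daewat* is /t/, which is a non-sibilant consonant, so the suffix is -ehe, giving *daewatehe*.
Since the final sound of *opiz* is /z/ (a sibilant), it takes -o, giving *opizo*.

tolgior, daewatehe, opizo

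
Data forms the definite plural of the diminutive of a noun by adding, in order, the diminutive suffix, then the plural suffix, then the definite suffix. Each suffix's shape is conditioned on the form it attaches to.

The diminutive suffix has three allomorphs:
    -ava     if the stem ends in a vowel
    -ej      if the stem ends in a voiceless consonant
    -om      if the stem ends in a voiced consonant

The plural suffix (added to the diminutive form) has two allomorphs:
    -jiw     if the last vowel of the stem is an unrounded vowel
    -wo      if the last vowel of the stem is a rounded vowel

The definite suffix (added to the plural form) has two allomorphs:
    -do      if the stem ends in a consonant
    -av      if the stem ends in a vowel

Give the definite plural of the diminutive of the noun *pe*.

*pe*: final sound = /e/, a vowel → -ava → *peava*.
The diminutive form *peava*: last vowel = /a/, an unrounded vowel → -jiw → *peavajiw*.
The final sound of the plural form *peavajiw* is /w/, which is a consonant, so the definite suffix is -do, giving *peavajiwdo*.

peavajiwdo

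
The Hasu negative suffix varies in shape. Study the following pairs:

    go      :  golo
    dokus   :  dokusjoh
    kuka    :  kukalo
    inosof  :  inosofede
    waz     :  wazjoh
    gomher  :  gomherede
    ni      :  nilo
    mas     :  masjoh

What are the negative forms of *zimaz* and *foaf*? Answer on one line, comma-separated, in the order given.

The suffix is conditioned by the final sound: -joh when the stem ends in a sibilant (*dokus*, *waz*, *mas*); -ede when the stem ends in a non-sibilant consonant (*inosof*, *gomher*); -lo when the stem ends in a vowel (*go*, *kuka*, *ni*).
*zimaz*: final sound = /z/, a sibilant → -joh → *zimazjoh*.
*foaf* — final sound /f/ (a non-sibilant consonant) → -ede → *foafede*.

zimazjoh, foafede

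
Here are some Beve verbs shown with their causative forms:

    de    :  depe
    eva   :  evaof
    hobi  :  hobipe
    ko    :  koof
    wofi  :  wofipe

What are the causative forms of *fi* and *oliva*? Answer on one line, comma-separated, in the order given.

fipe, olivaof

Looking at the last vowel of each stem: -pe when the last vowel of the stem is a front vowel (*de*, *hobi*, *wofi*); -of when the last vowel of the stem is a back vowel (*eva*, *ko*).
Since the last vowel of *fi* is /i/ (a front vowel), it takes -pe, giving *fipe*.
*oliva*: last vowel = /a/, a back vowel → -of → *olivaof*.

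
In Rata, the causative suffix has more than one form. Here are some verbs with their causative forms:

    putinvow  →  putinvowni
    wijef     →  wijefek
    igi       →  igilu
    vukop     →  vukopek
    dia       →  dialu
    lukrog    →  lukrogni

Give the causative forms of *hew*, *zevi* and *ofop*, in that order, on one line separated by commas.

hewni, zevilu, ofopek

The alternation tracks the final sound of the stem — -ek when the stem ends in a voiceless consonant (*wijef*, *vukop*); -ni when the stem ends in a voiced consonant (*putinvow*, *lukrog*); -lu when the stem ends in a vowel (*igi*, *dia*).
Since the final sound of *hew* is /w/ (a voiced consonant), it takes -ni, giving *hewni*.
Since the final sound of *zevi* is /i/ (a vowel), it takes -lu, giving *zevilu*.
*ofop*: final sound = /p/, a voiceless consonant → -ek → *ofopek*.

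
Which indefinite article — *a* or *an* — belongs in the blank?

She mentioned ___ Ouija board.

The indefinite article is chosen by the initial *sound* of the following word, not its spelling.
*Ouija* begins with the sound /wiː/ (pronounced /ˈwiːdʒə/) — a consonant sound.
So the article is *a*: She mentioned a Ouija board.

a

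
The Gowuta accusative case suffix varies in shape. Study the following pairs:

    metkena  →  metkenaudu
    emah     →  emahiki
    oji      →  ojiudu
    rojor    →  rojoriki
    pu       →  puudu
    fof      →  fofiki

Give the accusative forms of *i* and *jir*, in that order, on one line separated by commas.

The pattern is consonant vs. vowel: -iki when the stem ends in a consonant (*emah*, *rojor*, *fof*); -udu when the stem ends in a vowel (*metkena*, *oji*, *pu*).
The final sound of *i* is /i/, which is a vowel, so the suffix is -udu, giving *iudu*.
*jir* — final sound /r/ (a consonant) → -iki → *jiriki*.

iudu, jiriki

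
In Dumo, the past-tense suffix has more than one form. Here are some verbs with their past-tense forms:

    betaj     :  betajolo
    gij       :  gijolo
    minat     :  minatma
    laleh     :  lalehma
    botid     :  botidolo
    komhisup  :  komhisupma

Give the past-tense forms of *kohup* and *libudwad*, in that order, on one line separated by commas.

The suffix is conditioned by the final consonant: -ma when the stem ends in a voiceless consonant (*minat*, *laleh*, *komhisup*); -olo when the stem ends in a voiced consonant (*betaj*, *gij*, *botid*).
*kohup*: final consonant = /p/, voiceless → -ma → *kohupma*.
The final consonant of *libudwad* is /d/, which is voiced, so the suffix is -olo, giving *libudwadolo*.

kohupma, libudwadolo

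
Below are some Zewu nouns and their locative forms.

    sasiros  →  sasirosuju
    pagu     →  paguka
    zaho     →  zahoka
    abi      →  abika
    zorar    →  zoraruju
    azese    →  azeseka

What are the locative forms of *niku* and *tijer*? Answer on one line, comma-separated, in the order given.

nikuka, tijeruju

Looking at the final sound of each stem: -uju when the stem ends in a consonant (*sasiros*, *zorar*); -ka when the stem ends in a vowel (*pagu*, *zaho*, *abi*, *azese*).
The final sound of *niku* is /u/, which is a vowel, so the suffix is -ka, giving *nikuka*.
*tijer*: final sound = /r/, a consonant → -uju → *tijeruju*.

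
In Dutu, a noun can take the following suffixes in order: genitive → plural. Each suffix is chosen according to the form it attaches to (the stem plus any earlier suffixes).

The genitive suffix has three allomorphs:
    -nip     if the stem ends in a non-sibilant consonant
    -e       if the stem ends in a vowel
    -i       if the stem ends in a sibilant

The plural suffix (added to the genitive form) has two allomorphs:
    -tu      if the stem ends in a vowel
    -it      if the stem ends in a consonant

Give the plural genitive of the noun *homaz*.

homazitu

*homaz* — final sound /z/ (a sibilant) → -i → *homazi*.
The genitive form *homazi*: final sound = /i/, a vowel → -tu → *homazitu*.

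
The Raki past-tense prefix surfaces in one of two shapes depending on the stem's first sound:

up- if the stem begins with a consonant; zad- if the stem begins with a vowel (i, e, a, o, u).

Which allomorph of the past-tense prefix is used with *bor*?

up-

Since the first sound of *bor* is /b/ (a consonant), it takes up-.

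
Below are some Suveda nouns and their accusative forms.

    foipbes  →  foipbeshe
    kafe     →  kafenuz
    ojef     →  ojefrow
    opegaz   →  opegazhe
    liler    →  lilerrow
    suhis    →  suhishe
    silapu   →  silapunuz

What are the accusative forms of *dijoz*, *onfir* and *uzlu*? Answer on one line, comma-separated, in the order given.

The suffix is conditioned by the final sound: -he when the stem ends in a sibilant (*foipbes*, *opegaz*, *suhis*); -row when the stem ends in a non-sibilant consonant (*ojef*, *liler*); -nuz when the stem ends in a vowel (*kafe*, *silapu*).
Since the final sound of *dijoz* is /z/ (a sibilant), it takes -he, giving *dijozhe*.
Since the final sound of *onfir* is /r/ (a non-sibilant consonant), it takes -row, giving *onfirrow*.
Since the final sound of *uzlu* is /u/ (a vowel), it takes -nuz, giving *uzlunuz*.

dijozhe, onfirrow, uzlunuz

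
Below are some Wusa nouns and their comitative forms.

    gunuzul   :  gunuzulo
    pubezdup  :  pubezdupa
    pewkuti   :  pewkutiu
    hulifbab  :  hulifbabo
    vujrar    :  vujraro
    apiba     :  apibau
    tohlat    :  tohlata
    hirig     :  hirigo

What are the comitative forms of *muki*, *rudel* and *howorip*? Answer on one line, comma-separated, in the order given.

mukiu, rudelo, howoripa

The suffix is conditioned by the final sound: -a when the stem ends in a voiceless consonant (*pubezdup*, *tohlat*); -o when the stem ends in a voiced consonant (*gunuzul*, *hulifbab*, *vujrar*, *hirig*); -u when the stem ends in a vowel (*pewkuti*, *apiba*).
*muki*: final sound = /i/, a vowel → -u → *mukiu*.
*rudel* — final sound /l/ (a voiced consonant) → -o → *rudelo*.
*howorip* — final sound /p/ (a voiceless consonant) → -a → *howoripa*.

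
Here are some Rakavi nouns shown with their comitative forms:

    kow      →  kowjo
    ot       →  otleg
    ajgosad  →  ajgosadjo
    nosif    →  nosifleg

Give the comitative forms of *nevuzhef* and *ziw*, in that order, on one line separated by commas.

The alternation tracks the final consonant of the stem — -leg when the stem ends in a voiceless consonant (*ot*, *nosif*); -jo when the stem ends in a voiced consonant (*kow*, *ajgosad*).
Since the final consonant of *nevuzhef* is /f/ (voiceless), it takes -leg, giving *nevuzhefleg*.
The final consonant of *ziw* is /w/, which is voiced, so the suffix is -jo, giving *ziwjo*.

nevuzhefleg, ziwjo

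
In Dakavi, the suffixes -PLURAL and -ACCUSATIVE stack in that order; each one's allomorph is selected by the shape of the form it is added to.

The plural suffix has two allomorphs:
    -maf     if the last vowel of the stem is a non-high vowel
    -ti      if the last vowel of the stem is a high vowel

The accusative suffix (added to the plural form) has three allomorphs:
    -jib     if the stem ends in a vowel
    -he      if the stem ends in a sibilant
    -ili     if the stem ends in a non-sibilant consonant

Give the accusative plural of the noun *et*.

etmafili

*et*: last vowel = /e/, a non-high vowel → -maf → *etmaf*.
The final sound of the plural form *etmaf* is /f/, which is a non-sibilant consonant, so the accusative suffix is -ili, giving *etmafili*.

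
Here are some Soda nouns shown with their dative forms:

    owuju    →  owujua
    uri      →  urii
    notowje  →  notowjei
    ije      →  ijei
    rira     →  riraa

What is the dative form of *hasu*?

The alternation tracks the last vowel of the stem — -i when the last vowel of the stem is a front vowel (*uri*, *notowje*, *ije*); -a when the last vowel of the stem is a back vowel (*owuju*, *rira*).
Since the last vowel of *hasu* is /u/ (a back vowel), it takes -a, giving *hasua*.

hasua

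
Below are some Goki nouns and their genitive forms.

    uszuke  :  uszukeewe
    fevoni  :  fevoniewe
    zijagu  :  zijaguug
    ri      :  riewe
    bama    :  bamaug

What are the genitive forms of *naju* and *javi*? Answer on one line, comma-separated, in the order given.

The suffix is conditioned by the last vowel: -ewe when the last vowel of the stem is a front vowel (*uszuke*, *fevoni*, *ri*); -ug when the last vowel of the stem is a back vowel (*zijagu*, *bama*).
The last vowel of *naju* is /u/, which is a back vowel, so the suffix is -ug, giving *najuug*.
Since the last vowel of *javi* is /i/ (a front vowel), it takes -ewe, giving *javiewe*.

najuug, javiewe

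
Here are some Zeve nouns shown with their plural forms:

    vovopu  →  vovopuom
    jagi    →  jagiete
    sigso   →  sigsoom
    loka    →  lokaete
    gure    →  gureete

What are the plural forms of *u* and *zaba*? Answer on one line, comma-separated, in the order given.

uom, zabaete

The alternation tracks the last vowel of the stem — -om when the last vowel of the stem is a rounded vowel (*vovopu*, *sigso*); -ete when the last vowel of the stem is an unrounded vowel (*jagi*, *loka*, *gure*).
Since the last vowel of *u* is /u/ (a rounded vowel), it takes -om, giving *uom*.
The last vowel of *zaba* is /a/, which is an unrounded vowel, so the suffix is -ete, giving *zabaete*.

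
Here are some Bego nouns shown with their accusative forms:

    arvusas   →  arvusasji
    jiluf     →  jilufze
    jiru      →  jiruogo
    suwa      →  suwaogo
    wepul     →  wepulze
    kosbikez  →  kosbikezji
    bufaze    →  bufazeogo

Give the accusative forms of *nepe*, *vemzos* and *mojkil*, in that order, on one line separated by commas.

nepeogo, vemzosji, mojkilze

The alternation tracks the final sound of the stem — -ji when the stem ends in a sibilant (*arvusas*, *kosbikez*); -ze when the stem ends in a non-sibilant consonant (*jiluf*, *wepul*); -ogo when the stem ends in a vowel (*jiru*, *suwa*, *bufaze*).
The final sound of *nepe* is /e/, which is a vowel, so the suffix is -ogo, giving *nepeogo*.
*vemzos* — final sound /s/ (a sibilant) → -ji → *vemzosji*.
Since the final sound of *mojkil* is /l/ (a non-sibilant consonant), it takes -ze, giving *mojkilze*.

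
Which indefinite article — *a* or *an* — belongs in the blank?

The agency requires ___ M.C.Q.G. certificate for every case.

an

The indefinite article is chosen by the initial *sound* of the following word, not its spelling.
The initialism *M.C.Q.G.* is read letter by letter; the first letter, M, is pronounced /ɛm/, which begins with a vowel sound.
So the article is *an*: The agency requires an M.C.Q.G. certificate for every case.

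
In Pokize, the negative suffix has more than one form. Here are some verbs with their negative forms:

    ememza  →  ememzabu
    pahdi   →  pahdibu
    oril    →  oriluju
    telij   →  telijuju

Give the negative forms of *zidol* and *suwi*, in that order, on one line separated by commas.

Looking at the final sound of each stem: -uju when the stem ends in a consonant (*oril*, *telij*); -bu when the stem ends in a vowel (*ememza*, *pahdi*).
*zidol* — final sound /l/ (a consonant) → -uju → *zidoluju*.
*suwi*: final sound = /i/, a vowel → -bu → *suwibu*.

zidoluju, suwibu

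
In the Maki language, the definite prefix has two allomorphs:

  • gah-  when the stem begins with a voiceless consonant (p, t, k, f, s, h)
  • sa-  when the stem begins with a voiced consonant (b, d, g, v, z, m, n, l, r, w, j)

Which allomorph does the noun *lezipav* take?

Since the first consonant of *lezipav* is /l/ (voiced), it takes sa-.

sa-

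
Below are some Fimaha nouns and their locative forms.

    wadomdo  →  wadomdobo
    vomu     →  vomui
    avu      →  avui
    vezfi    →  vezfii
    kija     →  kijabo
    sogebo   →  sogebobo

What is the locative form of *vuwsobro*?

vuwsobrobo

The suffix is conditioned by the last vowel: -i when the last vowel of the stem is a high vowel (*vomu*, *avu*, *vezfi*); -bo when the last vowel of the stem is a non-high vowel (*wadomdo*, *kija*, *sogebo*).
*vuwsobro*: last vowel = /o/, a non-high vowel → -bo → *vuwsobrobo*.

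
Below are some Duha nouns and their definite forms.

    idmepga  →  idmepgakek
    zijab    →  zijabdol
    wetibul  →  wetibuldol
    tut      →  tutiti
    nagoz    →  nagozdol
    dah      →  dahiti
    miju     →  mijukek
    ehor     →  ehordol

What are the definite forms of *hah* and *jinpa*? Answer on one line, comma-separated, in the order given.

The alternation tracks the final sound of the stem — -iti when the stem ends in a voiceless consonant (*tut*, *dah*); -dol when the stem ends in a voiced consonant (*zijab*, *wetibul*, *nagoz*, *ehor*); -kek when the stem ends in a vowel (*idmepga*, *miju*).
The final sound of *hah* is /h/, which is a voiceless consonant, so the suffix is -iti, giving *hahiti*.
*jinpa* — final sound /a/ (a vowel) → -kek → *jinpakek*.

hahiti, jinpakek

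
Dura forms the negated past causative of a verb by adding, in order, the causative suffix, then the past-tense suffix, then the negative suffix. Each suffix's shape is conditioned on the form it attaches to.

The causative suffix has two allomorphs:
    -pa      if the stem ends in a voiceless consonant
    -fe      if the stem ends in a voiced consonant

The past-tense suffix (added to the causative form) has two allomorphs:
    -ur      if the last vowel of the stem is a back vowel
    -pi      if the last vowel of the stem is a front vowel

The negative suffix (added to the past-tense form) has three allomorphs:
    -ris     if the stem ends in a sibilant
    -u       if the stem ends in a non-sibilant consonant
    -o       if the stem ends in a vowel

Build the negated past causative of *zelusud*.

zelusudfepio

*zelusud* — final consonant /d/ (voiced) → -fe → *zelusudfe*.
The last vowel of the causative form *zelusudfe* is /e/, which is a front vowel, so the past-tense suffix is -pi, giving *zelusudfepi*.
The past-tense form *zelusudfepi*: final sound = /i/, a vowel → -o → *zelusudfepio*.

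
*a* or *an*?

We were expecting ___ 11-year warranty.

The indefinite article is chosen by the initial *sound* of the following word, not its spelling.
The number *11* is spoken "eleven", beginning with /ɪˈlɛvən/ — a vowel sound.
So the article is *an*: We were expecting an 11-year warranty.

an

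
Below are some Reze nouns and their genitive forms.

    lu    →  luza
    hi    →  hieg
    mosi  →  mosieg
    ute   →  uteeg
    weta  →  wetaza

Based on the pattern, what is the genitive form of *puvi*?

puvieg

The alternation tracks the last vowel of the stem — -eg when the last vowel of the stem is a front vowel (*hi*, *mosi*, *ute*); -za when the last vowel of the stem is a back vowel (*lu*, *weta*).
*puvi* — last vowel /i/ (a front vowel) → -eg → *puvieg*.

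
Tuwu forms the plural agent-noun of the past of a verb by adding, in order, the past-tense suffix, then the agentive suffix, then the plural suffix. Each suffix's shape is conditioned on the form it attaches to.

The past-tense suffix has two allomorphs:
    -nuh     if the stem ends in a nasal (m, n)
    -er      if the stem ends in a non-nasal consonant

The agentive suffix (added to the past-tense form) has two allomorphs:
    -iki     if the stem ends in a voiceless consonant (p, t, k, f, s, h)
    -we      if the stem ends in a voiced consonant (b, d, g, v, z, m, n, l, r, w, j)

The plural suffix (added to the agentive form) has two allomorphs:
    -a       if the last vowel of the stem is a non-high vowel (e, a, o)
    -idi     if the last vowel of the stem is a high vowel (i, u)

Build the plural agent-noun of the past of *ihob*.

*ihob* — final consonant /b/ (non-nasal) → -er → *ihober*.
The past-tense form *ihober* — final consonant /r/ (voiced) → -we → *ihoberwe*.
The agentive form *ihoberwe*: last vowel = /e/, a non-high vowel → -a → *ihoberwea*.

ihoberwea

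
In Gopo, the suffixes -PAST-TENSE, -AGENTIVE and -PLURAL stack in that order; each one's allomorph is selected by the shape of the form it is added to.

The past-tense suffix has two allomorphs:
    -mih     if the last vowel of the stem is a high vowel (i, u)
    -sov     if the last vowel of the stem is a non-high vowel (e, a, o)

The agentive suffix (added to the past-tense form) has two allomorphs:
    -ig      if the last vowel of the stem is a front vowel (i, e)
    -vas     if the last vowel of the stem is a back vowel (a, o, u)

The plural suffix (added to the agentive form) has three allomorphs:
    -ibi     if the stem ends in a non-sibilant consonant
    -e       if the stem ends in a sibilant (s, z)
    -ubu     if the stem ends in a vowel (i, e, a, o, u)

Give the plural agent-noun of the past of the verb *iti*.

Since the last vowel of *iti* is /i/ (a high vowel), it takes -mih, giving *itimih*.
The past-tense form *itimih*: last vowel = /i/, a front vowel → -ig → *itimihig*.
The agentive form *itimihig* — final sound /g/ (a non-sibilant consonant) → -ibi → *itimihigibi*.

itimihigibi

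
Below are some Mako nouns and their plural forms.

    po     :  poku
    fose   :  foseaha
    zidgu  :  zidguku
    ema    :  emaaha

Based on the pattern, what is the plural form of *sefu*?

The suffix is conditioned by the last vowel: -ku when the last vowel of the stem is a rounded vowel (*po*, *zidgu*); -aha when the last vowel of the stem is an unrounded vowel (*fose*, *ema*).
*sefu* — last vowel /u/ (a rounded vowel) → -ku → *sefuku*.

sefuku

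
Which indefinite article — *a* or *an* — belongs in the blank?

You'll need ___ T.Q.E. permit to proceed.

The indefinite article is chosen by the initial *sound* of the following word, not its spelling.
The initialism *T.Q.E.* is read letter by letter; the first letter, T, is pronounced /tiː/, which begins with a consonant sound.
So the article is *a*: You'll need a T.Q.E. permit to proceed.

a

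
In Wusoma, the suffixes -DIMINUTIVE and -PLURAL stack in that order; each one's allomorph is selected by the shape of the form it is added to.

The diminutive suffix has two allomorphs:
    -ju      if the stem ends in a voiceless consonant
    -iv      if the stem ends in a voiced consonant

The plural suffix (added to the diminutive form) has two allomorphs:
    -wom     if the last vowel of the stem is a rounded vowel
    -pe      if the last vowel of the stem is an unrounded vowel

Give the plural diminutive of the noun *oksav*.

oksavivpe

*oksav*: final consonant = /v/, voiced → -iv → *oksaviv*.
Since the last vowel of the diminutive form *oksaviv* is /i/ (an unrounded vowel), it takes -pe, giving *oksavivpe*.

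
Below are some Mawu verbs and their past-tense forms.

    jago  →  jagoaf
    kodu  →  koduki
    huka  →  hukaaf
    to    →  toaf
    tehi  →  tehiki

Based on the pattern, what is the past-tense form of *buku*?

bukuki

The pattern is height harmony: -ki when the last vowel of the stem is a high vowel (*kodu*, *tehi*); -af when the last vowel of the stem is a non-high vowel (*jago*, *huka*, *to*).
*buku* — last vowel /u/ (a high vowel) → -ki → *bukuki*.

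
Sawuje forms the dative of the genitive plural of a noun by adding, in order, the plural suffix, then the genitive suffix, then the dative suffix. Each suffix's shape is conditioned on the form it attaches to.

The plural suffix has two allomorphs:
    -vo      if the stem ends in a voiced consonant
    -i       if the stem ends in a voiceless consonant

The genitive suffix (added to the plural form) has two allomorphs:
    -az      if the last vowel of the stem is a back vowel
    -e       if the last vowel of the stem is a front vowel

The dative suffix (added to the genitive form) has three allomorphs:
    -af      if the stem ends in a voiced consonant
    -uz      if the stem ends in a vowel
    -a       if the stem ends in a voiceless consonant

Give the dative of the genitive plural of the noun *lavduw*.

*lavduw*: final consonant = /w/, voiced → -vo → *lavduwvo*.
The plural form *lavduwvo* — last vowel /o/ (a back vowel) → -az → *lavduwvoaz*.
The genitive form *lavduwvoaz*: final sound = /z/, a voiced consonant → -af → *lavduwvoazaf*.

lavduwvoazaf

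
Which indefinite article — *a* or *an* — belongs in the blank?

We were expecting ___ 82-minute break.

an

The indefinite article is chosen by the initial *sound* of the following word, not its spelling.
The number *82* is spoken "eighty-…", beginning with /ˈeɪti/ — a vowel sound.
So the article is *an*: We were expecting an 82-minute break.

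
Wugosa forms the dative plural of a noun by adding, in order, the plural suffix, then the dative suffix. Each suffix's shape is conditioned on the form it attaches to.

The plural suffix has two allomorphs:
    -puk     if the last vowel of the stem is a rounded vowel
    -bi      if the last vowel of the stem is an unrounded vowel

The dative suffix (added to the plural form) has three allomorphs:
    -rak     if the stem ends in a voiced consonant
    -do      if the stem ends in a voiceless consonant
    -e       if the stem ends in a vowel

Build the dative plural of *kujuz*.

*kujuz*: last vowel = /u/, a rounded vowel → -puk → *kujuzpuk*.
The plural form *kujuzpuk*: final sound = /k/, a voiceless consonant → -do → *kujuzpukdo*.

kujuzpukdo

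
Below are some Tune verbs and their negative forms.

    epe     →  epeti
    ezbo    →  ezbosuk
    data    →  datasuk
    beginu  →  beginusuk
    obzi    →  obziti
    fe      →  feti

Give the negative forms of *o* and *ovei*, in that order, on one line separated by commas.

The alternation tracks the last vowel of the stem — -ti when the last vowel of the stem is a front vowel (*epe*, *obzi*, *fe*); -suk when the last vowel of the stem is a back vowel (*ezbo*, *data*, *beginu*).
The last vowel of *o* is /o/, which is a back vowel, so the suffix is -suk, giving *osuk*.
Since the last vowel of *ovei* is /i/ (a front vowel), it takes -ti, giving *oveiti*.

osuk, oveiti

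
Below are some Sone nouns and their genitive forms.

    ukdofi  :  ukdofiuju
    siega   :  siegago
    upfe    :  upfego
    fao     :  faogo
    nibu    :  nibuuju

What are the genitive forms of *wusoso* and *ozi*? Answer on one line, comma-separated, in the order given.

wusosogo, oziuju

Looking at the last vowel of each stem: -uju when the last vowel of the stem is a high vowel (*ukdofi*, *nibu*); -go when the last vowel of the stem is a non-high vowel (*siega*, *upfe*, *fao*).
Since the last vowel of *wusoso* is /o/ (a non-high vowel), it takes -go, giving *wusosogo*.
Since the last vowel of *ozi* is /i/ (a high vowel), it takes -uju, giving *oziuju*.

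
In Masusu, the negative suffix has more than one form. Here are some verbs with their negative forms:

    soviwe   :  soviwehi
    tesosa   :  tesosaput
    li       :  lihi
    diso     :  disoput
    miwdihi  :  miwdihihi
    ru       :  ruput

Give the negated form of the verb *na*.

naput

The pattern is front/back vowel harmony: -hi when the last vowel of the stem is a front vowel (*soviwe*, *li*, *miwdihi*); -put when the last vowel of the stem is a back vowel (*tesosa*, *diso*, *ru*).
The last vowel of *na* is /a/, which is a back vowel, so the suffix is -put, giving *naput*.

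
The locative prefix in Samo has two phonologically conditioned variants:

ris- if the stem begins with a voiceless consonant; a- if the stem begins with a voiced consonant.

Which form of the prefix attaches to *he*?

ris-

Since the first consonant of *he* is /h/ (voiceless), it takes ris-.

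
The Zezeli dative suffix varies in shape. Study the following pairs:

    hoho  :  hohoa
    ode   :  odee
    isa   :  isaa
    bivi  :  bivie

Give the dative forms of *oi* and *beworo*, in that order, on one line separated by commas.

oie, beworoa

The pattern is front/back vowel harmony: -e when the last vowel of the stem is a front vowel (*ode*, *bivi*); -a when the last vowel of the stem is a back vowel (*hoho*, *isa*).
*oi* — last vowel /i/ (a front vowel) → -e → *oie*.
*beworo*: last vowel = /o/, a back vowel → -a → *beworoa*.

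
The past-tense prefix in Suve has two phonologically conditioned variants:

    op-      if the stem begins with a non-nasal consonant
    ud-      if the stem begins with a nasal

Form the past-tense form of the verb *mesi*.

The first consonant of *mesi* is /m/, which is a nasal, so the prefix is ud-, giving *udmesi*.

udmesi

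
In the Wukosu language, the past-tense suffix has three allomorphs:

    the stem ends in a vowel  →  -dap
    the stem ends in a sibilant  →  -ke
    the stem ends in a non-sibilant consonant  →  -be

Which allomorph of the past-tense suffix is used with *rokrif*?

-be

Since the final sound of *rokrif* is /f/ (a non-sibilant consonant), it takes -be.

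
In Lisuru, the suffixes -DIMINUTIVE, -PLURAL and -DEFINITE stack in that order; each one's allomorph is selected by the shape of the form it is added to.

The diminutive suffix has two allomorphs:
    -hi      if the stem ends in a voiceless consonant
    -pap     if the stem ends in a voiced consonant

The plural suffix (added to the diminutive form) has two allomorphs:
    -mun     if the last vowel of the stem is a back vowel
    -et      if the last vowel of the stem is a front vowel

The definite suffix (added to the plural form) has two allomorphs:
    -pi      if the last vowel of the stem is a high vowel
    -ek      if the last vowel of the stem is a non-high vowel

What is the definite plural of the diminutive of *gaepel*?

gaepelpapmunpi

*gaepel*: final consonant = /l/, voiced → -pap → *gaepelpap*.
Since the last vowel of the diminutive form *gaepelpap* is /a/ (a back vowel), it takes -mun, giving *gaepelpapmun*.
The plural form *gaepelpapmun* — last vowel /u/ (a high vowel) → -pi → *gaepelpapmunpi*.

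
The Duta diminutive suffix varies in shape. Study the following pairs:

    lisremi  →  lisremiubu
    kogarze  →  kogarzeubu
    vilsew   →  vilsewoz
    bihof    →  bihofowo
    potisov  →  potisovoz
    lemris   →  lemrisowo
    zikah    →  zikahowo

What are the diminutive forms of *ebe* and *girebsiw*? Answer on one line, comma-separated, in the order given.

The alternation tracks the final sound of the stem — -owo when the stem ends in a voiceless consonant (*bihof*, *lemris*, *zikah*); -oz when the stem ends in a voiced consonant (*vilsew*, *potisov*); -ubu when the stem ends in a vowel (*lisremi*, *kogarze*).
*ebe* — final sound /e/ (a vowel) → -ubu → *ebeubu*.
Since the final sound of *girebsiw* is /w/ (a voiced consonant), it takes -oz, giving *girebsiwoz*.

ebeubu, girebsiwoz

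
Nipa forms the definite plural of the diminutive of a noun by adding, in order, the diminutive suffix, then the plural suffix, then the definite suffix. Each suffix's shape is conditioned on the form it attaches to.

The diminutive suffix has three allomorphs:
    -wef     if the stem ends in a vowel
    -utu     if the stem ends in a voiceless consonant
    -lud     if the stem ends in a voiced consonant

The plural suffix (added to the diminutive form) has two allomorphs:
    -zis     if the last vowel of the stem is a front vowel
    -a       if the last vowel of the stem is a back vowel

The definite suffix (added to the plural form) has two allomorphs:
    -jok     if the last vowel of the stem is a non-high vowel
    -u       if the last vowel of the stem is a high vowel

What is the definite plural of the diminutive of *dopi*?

dopiwefzisu

*dopi*: final sound = /i/, a vowel → -wef → *dopiwef*.
The diminutive form *dopiwef*: last vowel = /e/, a front vowel → -zis → *dopiwefzis*.
Since the last vowel of the plural form *dopiwefzis* is /i/ (a high vowel), it takes -u, giving *dopiwefzisu*.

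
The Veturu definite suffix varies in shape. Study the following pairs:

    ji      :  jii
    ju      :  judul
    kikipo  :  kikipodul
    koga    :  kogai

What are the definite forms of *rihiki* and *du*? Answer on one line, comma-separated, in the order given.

rihikii, dudul

The pattern is rounding harmony: -dul when the last vowel of the stem is a rounded vowel (*ju*, *kikipo*); -i when the last vowel of the stem is an unrounded vowel (*ji*, *koga*).
Since the last vowel of *rihiki* is /i/ (an unrounded vowel), it takes -i, giving *rihikii*.
The last vowel of *du* is /u/, which is a rounded vowel, so the suffix is -dul, giving *dudul*.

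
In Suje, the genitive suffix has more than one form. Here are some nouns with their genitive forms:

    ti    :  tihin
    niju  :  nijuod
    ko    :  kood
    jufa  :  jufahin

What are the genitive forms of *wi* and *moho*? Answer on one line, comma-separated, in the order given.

The alternation tracks the last vowel of the stem — -od when the last vowel of the stem is a rounded vowel (*niju*, *ko*); -hin when the last vowel of the stem is an unrounded vowel (*ti*, *jufa*).
*wi* — last vowel /i/ (an unrounded vowel) → -hin → *wihin*.
Since the last vowel of *moho* is /o/ (a rounded vowel), it takes -od, giving *mohood*.

wihin, mohood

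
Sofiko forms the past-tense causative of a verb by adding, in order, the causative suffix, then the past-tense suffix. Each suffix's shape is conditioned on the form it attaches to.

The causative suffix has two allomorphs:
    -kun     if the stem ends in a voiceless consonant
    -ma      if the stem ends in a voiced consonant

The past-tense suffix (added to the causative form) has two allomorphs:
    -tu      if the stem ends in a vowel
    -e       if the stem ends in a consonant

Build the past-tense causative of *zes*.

zeskune

*zes* — final consonant /s/ (voiceless) → -kun → *zeskun*.
Since the final sound of the causative form *zeskun* is /n/ (a consonant), it takes -e, giving *zeskune*.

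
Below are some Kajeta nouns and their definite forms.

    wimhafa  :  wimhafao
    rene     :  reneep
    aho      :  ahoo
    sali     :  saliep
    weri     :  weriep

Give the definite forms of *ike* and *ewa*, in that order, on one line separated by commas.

ikeep, ewao

The suffix is conditioned by the last vowel: -ep when the last vowel of the stem is a front vowel (*rene*, *sali*, *weri*); -o when the last vowel of the stem is a back vowel (*wimhafa*, *aho*).
The last vowel of *ike* is /e/, which is a front vowel, so the suffix is -ep, giving *ikeep*.
*ewa*: last vowel = /a/, a back vowel → -o → *ewao*.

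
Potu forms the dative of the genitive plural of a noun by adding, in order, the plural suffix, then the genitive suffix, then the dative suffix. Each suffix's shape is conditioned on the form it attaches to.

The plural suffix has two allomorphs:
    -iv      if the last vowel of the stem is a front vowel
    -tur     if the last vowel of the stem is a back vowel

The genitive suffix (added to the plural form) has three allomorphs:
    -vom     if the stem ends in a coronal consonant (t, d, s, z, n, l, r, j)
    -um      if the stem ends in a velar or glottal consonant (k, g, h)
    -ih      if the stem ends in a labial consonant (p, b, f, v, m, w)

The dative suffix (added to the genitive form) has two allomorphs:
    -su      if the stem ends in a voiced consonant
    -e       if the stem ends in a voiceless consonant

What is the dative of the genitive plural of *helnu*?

helnuturvomsu

*helnu* — last vowel /u/ (a back vowel) → -tur → *helnutur*.
The plural form *helnutur* — final consonant /r/ (coronal) → -vom → *helnuturvom*.
The final consonant of the genitive form *helnuturvom* is /m/, which is voiced, so the dative suffix is -su, giving *helnuturvomsu*.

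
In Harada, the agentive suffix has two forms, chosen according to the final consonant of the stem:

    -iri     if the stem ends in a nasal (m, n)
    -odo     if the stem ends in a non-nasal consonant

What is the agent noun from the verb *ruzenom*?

*ruzenom* — final consonant /m/ (a nasal) → -iri → *ruzenomiri*.

ruzenomiri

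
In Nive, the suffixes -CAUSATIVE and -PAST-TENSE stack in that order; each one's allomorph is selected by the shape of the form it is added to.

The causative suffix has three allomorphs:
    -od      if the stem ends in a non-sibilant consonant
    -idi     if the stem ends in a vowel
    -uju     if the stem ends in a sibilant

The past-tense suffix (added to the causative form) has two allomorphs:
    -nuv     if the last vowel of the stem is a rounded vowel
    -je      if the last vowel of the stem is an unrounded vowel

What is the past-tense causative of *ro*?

roidije

*ro* — final sound /o/ (a vowel) → -idi → *roidi*.
The last vowel of the causative form *roidi* is /i/, which is an unrounded vowel, so the past-tense suffix is -je, giving *roidije*.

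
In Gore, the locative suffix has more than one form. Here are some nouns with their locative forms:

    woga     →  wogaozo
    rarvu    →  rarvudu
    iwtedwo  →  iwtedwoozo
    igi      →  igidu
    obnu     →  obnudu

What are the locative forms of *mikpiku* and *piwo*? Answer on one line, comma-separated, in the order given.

The suffix is conditioned by the last vowel: -du when the last vowel of the stem is a high vowel (*rarvu*, *igi*, *obnu*); -ozo when the last vowel of the stem is a non-high vowel (*woga*, *iwtedwo*).
*mikpiku*: last vowel = /u/, a high vowel → -du → *mikpikudu*.
*piwo*: last vowel = /o/, a non-high vowel → -ozo → *piwoozo*.

mikpikudu, piwoozo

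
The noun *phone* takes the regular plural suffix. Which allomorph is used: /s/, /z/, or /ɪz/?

The stem *phone* ends in a voiced non-sibilant sound.
The plural suffix surfaces as /ɪz/ after sibilants, /s/ after other voiceless consonants, and /z/ after other voiced sounds.
So the plural -s on *phone* is pronounced /z/.

/z/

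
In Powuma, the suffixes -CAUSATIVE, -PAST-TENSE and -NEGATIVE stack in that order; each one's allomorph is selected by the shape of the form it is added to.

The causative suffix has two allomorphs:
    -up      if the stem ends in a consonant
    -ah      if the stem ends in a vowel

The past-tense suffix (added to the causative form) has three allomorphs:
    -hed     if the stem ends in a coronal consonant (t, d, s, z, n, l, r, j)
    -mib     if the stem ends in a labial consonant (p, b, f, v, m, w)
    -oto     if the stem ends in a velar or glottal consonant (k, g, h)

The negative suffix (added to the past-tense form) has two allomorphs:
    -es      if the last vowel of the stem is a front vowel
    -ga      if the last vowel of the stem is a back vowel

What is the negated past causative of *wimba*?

wimbaahotoga

The final sound of *wimba* is /a/, which is a vowel, so the causative suffix is -ah, giving *wimbaah*.
The causative form *wimbaah*: final consonant = /h/, velar/glottal → -oto → *wimbaahoto*.
Since the last vowel of the past-tense form *wimbaahoto* is /o/ (a back vowel), it takes -ga, giving *wimbaahotoga*.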